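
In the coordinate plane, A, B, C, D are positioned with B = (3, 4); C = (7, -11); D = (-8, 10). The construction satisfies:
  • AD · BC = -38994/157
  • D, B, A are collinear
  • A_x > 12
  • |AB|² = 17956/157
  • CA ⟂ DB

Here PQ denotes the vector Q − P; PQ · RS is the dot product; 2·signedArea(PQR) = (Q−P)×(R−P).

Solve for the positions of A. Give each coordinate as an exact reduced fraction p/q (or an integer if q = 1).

A = (1945/157, -176/157)

1. A_x = 1945/157  [D, B, A are collinear ∩ CA ⟂ DB]
2. A_y = -176/157  [D, B, A are collinear ∩ CA ⟂ DB]
   → A = (1945/157, -176/157)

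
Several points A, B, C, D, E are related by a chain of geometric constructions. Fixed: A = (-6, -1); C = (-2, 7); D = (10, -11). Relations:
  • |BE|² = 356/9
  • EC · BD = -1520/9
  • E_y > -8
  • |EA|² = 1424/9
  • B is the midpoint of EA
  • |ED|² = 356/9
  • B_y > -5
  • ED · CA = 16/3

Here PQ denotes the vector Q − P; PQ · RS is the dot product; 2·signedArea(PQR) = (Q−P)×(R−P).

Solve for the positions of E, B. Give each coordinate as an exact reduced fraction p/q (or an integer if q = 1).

1. E_x = 14/3  [line 4·x + 8·y + 128/3 = 0 ∩ |ED|² = 356/9]
2. E_y = -23/3  [line 4·x + 8·y + 128/3 = 0 ∩ |ED|² = 356/9]
   → E = (14/3, -23/3)
3. B_x = -2/3  [B is the midpoint of EA]
4. B_y = -13/3  [B is the midpoint of EA]
   → B = (-2/3, -13/3)

B = (-2/3, -13/3)
E = (14/3, -23/3)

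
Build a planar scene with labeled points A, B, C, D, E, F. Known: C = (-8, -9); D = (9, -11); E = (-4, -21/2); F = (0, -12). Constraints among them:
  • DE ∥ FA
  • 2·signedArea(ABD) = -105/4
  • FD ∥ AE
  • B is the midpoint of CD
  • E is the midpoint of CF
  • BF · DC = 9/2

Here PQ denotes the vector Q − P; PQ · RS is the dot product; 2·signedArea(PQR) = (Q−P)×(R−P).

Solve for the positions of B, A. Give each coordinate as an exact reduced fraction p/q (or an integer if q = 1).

1. B_x = 1/2  [B is the midpoint of CD]
2. B_y = -10  [B is the midpoint of CD]
   → B = (1/2, -10)
3. A_x = -13  [FD ∥ AE ∩ DE ∥ FA]
4. A_y = -23/2  [FD ∥ AE ∩ DE ∥ FA]
   → A = (-13, -23/2)

A = (-13, -23/2)
B = (1/2, -10)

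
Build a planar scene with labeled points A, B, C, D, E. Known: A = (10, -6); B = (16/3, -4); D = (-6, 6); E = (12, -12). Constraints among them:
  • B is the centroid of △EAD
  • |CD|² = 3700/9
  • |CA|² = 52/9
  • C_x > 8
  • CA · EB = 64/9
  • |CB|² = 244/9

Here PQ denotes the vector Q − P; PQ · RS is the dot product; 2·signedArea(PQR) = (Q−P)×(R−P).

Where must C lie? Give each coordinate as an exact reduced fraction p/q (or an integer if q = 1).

C = (26/3, -8)

1. C_x = 26/3  [line 20/3·x + -8·y + -1096/9 = 0 ∩ |CB|² = 244/9]
2. C_y = -8  [line 20/3·x + -8·y + -1096/9 = 0 ∩ |CB|² = 244/9]
   → C = (26/3, -8)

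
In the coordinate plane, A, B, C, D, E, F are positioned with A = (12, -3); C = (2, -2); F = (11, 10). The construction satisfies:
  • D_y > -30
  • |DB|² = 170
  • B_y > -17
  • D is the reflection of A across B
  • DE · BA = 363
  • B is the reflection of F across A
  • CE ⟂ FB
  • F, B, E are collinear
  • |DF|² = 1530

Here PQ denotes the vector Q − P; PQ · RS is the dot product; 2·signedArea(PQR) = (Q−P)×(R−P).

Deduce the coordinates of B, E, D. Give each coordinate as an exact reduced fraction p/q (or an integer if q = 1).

1. B_x = 13  [B is the reflection of F across A]
2. B_y = -16  [B is the reflection of F across A]
   → B = (13, -16)
3. E_x = 2017/170  [F, B, E are collinear ∩ CE ⟂ FB]
4. E_y = -211/170  [F, B, E are collinear ∩ CE ⟂ FB]
   → E = (2017/170, -211/170)
5. D_x = 14  [D is the reflection of A across B]
6. D_y = -29  [D is the reflection of A across B]
   → D = (14, -29)

B = (13, -16)
D = (14, -29)
E = (2017/170, -211/170)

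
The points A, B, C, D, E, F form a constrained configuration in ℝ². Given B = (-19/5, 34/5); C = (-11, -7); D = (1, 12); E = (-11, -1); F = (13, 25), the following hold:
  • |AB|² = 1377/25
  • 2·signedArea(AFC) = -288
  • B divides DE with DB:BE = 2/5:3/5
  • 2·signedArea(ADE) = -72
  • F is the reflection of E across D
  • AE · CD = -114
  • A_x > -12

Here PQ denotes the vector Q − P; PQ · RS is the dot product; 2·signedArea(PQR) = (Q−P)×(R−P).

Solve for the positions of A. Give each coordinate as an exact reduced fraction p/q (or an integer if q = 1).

1. A_x = -11  [2·signedArea(ADE) = -72 ∩ 2·signedArea(AFC) = -288]
2. A_y = 5  [2·signedArea(ADE) = -72 ∩ 2·signedArea(AFC) = -288]
   → A = (-11, 5)

A = (-11, 5)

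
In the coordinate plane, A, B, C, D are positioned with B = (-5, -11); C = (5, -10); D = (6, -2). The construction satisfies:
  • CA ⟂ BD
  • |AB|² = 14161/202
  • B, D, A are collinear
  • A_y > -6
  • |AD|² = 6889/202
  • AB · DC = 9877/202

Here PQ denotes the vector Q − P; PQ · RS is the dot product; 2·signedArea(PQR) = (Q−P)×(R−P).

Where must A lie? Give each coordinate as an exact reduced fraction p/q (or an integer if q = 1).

1. A_x = 299/202  [B, D, A are collinear ∩ CA ⟂ BD]
2. A_y = -1151/202  [B, D, A are collinear ∩ CA ⟂ BD]
   → A = (299/202, -1151/202)

A = (299/202, -1151/202)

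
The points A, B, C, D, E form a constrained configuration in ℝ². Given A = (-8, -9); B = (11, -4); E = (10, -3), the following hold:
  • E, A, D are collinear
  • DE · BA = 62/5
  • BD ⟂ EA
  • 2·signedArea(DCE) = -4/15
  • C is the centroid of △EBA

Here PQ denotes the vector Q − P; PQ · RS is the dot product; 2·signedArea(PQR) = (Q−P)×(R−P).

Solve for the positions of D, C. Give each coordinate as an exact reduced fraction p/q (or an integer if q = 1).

1. D_x = 53/5  [E, A, D are collinear ∩ BD ⟂ EA]
2. D_y = -14/5  [E, A, D are collinear ∩ BD ⟂ EA]
   → D = (53/5, -14/5)
3. C_x = 13/3  [C is the centroid of △EBA]
4. C_y = -16/3  [C is the centroid of △EBA]
   → C = (13/3, -16/3)

C = (13/3, -16/3)
D = (53/5, -14/5)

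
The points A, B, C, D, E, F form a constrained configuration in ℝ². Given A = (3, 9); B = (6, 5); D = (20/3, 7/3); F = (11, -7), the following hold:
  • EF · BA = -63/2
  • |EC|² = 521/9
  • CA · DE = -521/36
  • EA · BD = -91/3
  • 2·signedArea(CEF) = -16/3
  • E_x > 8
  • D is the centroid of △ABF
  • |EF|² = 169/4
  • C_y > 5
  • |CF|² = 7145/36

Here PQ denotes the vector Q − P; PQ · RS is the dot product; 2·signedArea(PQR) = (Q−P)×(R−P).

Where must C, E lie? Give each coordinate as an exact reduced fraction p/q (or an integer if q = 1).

1. E_x = 17/2  [EA · BD = -91/3 ∩ EF · BA = -63/2]
2. E_y = -1  [EA · BD = -91/3 ∩ EF · BA = -63/2]
   → E = (17/2, -1)
3. C_x = 29/6  [2·signedArea(CEF) = -16/3 ∩ CA · DE = -521/36]
4. C_y = 17/3  [2·signedArea(CEF) = -16/3 ∩ CA · DE = -521/36]
   → C = (29/6, 17/3)

C = (29/6, 17/3)
E = (17/2, -1)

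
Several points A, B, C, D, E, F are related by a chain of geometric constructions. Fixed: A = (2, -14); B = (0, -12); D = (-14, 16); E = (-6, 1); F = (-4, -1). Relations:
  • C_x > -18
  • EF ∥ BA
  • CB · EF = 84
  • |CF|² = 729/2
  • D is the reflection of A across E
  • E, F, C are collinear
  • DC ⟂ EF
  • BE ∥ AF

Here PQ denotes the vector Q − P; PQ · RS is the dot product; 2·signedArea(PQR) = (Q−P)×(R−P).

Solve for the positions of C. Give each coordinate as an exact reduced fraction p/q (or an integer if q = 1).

C = (-35/2, 25/2)

1. C_x = -35/2  [E, F, C are collinear ∩ DC ⟂ EF]
2. C_y = 25/2  [E, F, C are collinear ∩ DC ⟂ EF]
   → C = (-35/2, 25/2)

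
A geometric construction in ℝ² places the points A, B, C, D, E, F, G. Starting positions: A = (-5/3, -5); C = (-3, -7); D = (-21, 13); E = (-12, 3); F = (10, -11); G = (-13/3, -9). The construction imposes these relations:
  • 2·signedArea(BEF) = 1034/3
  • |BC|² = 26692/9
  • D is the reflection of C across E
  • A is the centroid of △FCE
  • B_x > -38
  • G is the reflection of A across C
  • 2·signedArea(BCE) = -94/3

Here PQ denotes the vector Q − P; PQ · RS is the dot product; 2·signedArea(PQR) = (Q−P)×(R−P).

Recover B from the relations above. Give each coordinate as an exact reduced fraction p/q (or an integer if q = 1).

1. B_x = -113/3  [2·signedArea(BEF) = 1034/3 ∩ 2·signedArea(BCE) = -94/3]
2. B_y = 35  [2·signedArea(BEF) = 1034/3 ∩ 2·signedArea(BCE) = -94/3]
   → B = (-113/3, 35)

B = (-113/3, 35)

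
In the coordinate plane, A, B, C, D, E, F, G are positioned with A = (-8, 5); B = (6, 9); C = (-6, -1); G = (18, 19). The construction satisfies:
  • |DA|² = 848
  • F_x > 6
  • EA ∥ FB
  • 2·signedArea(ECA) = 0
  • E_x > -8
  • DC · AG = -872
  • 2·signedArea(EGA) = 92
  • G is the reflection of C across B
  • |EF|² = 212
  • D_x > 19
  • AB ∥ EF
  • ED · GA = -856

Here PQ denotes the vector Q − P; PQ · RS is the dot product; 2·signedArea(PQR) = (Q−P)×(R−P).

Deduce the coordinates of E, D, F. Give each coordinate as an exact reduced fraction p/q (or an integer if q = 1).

1. E_x = -7  [2·signedArea(ECA) = 0 ∩ 2·signedArea(EGA) = 92]
2. E_y = 2  [2·signedArea(ECA) = 0 ∩ 2·signedArea(EGA) = 92]
   → E = (-7, 2)
3. D_x = 20  [line -26·x + -14·y + 702 = 0 ∩ |DA|² = 848]
4. D_y = 13  [line -26·x + -14·y + 702 = 0 ∩ |DA|² = 848]
   → D = (20, 13)
5. F_x = 7  [EA ∥ FB ∩ AB ∥ EF]
6. F_y = 6  [EA ∥ FB ∩ AB ∥ EF]
   → F = (7, 6)

D = (20, 13)
E = (-7, 2)
F = (7, 6)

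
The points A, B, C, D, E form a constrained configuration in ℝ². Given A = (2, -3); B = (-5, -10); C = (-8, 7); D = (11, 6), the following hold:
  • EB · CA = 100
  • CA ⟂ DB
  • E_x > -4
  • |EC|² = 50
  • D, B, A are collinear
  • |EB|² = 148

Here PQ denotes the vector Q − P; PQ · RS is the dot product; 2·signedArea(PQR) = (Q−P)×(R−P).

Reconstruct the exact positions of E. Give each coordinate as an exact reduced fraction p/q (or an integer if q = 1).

1. E_x = -3  [line -10·x + 10·y + -50 = 0 ∩ |EC|² = 50]
2. E_y = 2  [line -10·x + 10·y + -50 = 0 ∩ |EC|² = 50]
   → E = (-3, 2)

E = (-3, 2)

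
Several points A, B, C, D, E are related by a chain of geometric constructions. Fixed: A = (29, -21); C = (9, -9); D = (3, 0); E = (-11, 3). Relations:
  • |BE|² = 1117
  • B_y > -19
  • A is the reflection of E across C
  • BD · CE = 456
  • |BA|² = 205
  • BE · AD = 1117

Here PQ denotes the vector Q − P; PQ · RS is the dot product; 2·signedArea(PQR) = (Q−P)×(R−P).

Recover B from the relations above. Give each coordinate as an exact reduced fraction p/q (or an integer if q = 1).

1. B_x = 15  [BD · CE = 456 ∩ BE · AD = 1117]
2. B_y = -18  [BD · CE = 456 ∩ BE · AD = 1117]
   → B = (15, -18)

B = (15, -18)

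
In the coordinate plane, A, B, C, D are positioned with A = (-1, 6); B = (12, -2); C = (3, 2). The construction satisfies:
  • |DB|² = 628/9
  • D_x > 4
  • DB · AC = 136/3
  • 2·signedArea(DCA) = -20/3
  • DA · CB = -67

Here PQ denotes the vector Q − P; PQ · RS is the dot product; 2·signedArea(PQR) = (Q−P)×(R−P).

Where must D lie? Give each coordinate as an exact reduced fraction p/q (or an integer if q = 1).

D = (14/3, 2)

1. D_x = 14/3  [DA · CB = -67 ∩ 2·signedArea(DCA) = -20/3]
2. D_y = 2  [DA · CB = -67 ∩ 2·signedArea(DCA) = -20/3]
   → D = (14/3, 2)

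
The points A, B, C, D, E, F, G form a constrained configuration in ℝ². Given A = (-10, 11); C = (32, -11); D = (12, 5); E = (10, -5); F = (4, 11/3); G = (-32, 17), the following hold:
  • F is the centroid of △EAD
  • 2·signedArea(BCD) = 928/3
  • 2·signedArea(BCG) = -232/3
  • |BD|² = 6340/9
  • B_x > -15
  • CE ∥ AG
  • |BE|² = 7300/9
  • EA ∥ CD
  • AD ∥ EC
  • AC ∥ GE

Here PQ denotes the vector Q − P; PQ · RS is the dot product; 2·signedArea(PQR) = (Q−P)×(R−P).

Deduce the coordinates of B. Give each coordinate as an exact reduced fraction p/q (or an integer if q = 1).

B = (-14, 31/3)

1. B_x = -14  [2·signedArea(BCG) = -232/3 ∩ 2·signedArea(BCD) = 928/3]
2. B_y = 31/3  [2·signedArea(BCG) = -232/3 ∩ 2·signedArea(BCD) = 928/3]
   → B = (-14, 31/3)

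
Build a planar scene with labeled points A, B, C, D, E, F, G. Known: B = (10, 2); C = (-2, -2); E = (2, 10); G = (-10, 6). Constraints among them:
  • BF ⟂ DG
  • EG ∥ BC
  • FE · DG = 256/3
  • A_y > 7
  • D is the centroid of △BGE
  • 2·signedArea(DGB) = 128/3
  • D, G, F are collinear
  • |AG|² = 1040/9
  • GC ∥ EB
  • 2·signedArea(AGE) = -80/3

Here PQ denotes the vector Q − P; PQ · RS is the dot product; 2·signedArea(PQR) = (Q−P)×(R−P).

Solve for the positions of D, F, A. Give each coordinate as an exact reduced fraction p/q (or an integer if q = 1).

A = (2/3, 22/3)
D = (2/3, 6)
F = (10, 6)

1. D_x = 2/3  [D is the centroid of △BGE]
2. D_y = 6  [D is the centroid of △BGE]
   → D = (2/3, 6)
3. F_x = 10  [D, G, F are collinear ∩ BF ⟂ DG]
4. F_y = 6  [D, G, F are collinear ∩ BF ⟂ DG]
   → F = (10, 6)
5. A_x = 2/3  [line -4·x + 12·y + -256/3 = 0 ∩ |AG|² = 1040/9]
6. A_y = 22/3  [line -4·x + 12·y + -256/3 = 0 ∩ |AG|² = 1040/9]
   → A = (2/3, 22/3)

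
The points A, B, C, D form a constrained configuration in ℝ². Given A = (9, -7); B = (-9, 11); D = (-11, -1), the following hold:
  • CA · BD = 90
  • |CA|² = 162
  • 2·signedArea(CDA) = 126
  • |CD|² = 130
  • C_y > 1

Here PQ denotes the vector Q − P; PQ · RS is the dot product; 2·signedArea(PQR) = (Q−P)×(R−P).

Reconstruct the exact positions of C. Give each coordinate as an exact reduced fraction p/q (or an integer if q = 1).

1. C_x = 0  [CA · BD = 90 ∩ 2·signedArea(CDA) = 126]
2. C_y = 2  [CA · BD = 90 ∩ 2·signedArea(CDA) = 126]
   → C = (0, 2)

C = (0, 2)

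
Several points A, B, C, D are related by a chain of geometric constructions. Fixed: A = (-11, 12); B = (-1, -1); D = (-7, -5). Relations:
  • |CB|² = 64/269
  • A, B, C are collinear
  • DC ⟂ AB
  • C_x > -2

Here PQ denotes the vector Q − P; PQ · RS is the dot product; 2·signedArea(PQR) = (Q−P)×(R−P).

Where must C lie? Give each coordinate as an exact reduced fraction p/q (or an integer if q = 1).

C = (-349/269, -165/269)

1. C_x = -349/269  [A, B, C are collinear ∩ DC ⟂ AB]
2. C_y = -165/269  [A, B, C are collinear ∩ DC ⟂ AB]
   → C = (-349/269, -165/269)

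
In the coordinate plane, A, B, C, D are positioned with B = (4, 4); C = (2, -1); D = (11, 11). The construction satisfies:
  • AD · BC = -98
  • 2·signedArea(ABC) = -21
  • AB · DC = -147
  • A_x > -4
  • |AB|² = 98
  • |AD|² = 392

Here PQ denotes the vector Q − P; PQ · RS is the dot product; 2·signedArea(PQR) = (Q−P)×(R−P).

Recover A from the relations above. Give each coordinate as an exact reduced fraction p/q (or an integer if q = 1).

1. A_x = -3  [2·signedArea(ABC) = -21 ∩ AB · DC = -147]
2. A_y = -3  [2·signedArea(ABC) = -21 ∩ AB · DC = -147]
   → A = (-3, -3)

A = (-3, -3)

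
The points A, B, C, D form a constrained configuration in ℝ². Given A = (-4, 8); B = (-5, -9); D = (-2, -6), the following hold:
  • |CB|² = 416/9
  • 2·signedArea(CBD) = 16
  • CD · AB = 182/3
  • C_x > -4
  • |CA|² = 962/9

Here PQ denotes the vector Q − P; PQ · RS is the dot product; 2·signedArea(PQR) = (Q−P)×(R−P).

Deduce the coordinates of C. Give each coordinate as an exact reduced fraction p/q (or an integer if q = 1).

1. C_x = -11/3  [CD · AB = 182/3 ∩ 2·signedArea(CBD) = 16]
2. C_y = -7/3  [CD · AB = 182/3 ∩ 2·signedArea(CBD) = 16]
   → C = (-11/3, -7/3)

C = (-11/3, -7/3)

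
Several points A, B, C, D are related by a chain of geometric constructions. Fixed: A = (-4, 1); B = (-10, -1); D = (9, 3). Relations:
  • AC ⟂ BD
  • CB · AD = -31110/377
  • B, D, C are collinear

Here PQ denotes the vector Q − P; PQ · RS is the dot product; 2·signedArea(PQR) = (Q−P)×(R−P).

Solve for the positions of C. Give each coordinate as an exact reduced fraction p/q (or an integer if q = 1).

C = (-1452/377, 111/377)

1. C_x = -1452/377  [B, D, C are collinear ∩ AC ⟂ BD]
2. C_y = 111/377  [B, D, C are collinear ∩ AC ⟂ BD]
   → C = (-1452/377, 111/377)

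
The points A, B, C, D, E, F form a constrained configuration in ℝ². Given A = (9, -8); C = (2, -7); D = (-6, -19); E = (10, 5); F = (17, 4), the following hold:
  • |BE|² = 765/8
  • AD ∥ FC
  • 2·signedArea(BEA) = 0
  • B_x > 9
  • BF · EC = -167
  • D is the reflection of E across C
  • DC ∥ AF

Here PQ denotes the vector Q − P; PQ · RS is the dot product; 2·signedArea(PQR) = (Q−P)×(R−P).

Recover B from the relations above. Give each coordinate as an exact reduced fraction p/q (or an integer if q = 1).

B = (37/4, -19/4)

1. B_x = 37/4  [2·signedArea(BEA) = 0 ∩ BF · EC = -167]
2. B_y = -19/4  [2·signedArea(BEA) = 0 ∩ BF · EC = -167]
   → B = (37/4, -19/4)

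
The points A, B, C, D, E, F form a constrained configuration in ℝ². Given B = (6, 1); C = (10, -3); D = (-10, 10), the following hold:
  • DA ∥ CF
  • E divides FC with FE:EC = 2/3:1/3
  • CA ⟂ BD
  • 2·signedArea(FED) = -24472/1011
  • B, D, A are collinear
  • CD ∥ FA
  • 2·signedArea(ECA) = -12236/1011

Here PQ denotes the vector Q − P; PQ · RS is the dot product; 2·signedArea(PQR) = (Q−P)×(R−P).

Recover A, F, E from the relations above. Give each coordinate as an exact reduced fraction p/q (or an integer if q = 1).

A = (3622/337, -563/337)
E = (17102/1011, -2322/337)
F = (10362/337, -4944/337)

1. A_x = 3622/337  [B, D, A are collinear ∩ CA ⟂ BD]
2. A_y = -563/337  [B, D, A are collinear ∩ CA ⟂ BD]
   → A = (3622/337, -563/337)
3. F_x = 10362/337  [CD ∥ FA ∩ DA ∥ CF]
4. F_y = -4944/337  [CD ∥ FA ∩ DA ∥ CF]
   → F = (10362/337, -4944/337)
5. E_x = 17102/1011  [E divides FC with FE:EC = 2/3:1/3]
6. E_y = -2322/337  [E divides FC with FE:EC = 2/3:1/3]
   → E = (17102/1011, -2322/337)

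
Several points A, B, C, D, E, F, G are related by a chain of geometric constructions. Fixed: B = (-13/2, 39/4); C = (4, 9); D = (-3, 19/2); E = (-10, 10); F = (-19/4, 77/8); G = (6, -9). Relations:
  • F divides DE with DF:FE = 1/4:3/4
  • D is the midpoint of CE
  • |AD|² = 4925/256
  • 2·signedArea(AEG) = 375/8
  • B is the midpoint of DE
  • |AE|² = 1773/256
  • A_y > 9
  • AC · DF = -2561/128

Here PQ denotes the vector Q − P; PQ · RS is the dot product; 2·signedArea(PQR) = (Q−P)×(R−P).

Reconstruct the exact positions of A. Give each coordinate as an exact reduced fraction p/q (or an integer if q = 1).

1. A_x = -59/8  [2·signedArea(AEG) = 375/8 ∩ AC · DF = -2561/128]
2. A_y = 157/16  [2·signedArea(AEG) = 375/8 ∩ AC · DF = -2561/128]
   → A = (-59/8, 157/16)

A = (-59/8, 157/16)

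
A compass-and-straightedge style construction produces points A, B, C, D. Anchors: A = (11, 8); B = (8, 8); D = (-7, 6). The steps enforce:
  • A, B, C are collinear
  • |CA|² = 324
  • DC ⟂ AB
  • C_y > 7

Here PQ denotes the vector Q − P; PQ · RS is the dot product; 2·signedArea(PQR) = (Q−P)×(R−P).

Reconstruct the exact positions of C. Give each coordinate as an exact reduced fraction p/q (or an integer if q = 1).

1. C_x = -7  [A, B, C are collinear ∩ DC ⟂ AB]
2. C_y = 8  [A, B, C are collinear ∩ DC ⟂ AB]
   → C = (-7, 8)

C = (-7, 8)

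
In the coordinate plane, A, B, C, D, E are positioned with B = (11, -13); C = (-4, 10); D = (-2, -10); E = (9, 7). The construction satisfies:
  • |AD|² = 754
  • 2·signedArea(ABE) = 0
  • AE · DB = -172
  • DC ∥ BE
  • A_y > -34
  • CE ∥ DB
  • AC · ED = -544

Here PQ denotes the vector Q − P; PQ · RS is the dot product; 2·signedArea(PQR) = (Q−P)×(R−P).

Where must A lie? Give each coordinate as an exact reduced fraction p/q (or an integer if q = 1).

1. A_x = 13  [2·signedArea(ABE) = 0 ∩ AC · ED = -544]
2. A_y = -33  [2·signedArea(ABE) = 0 ∩ AC · ED = -544]
   → A = (13, -33)

A = (13, -33)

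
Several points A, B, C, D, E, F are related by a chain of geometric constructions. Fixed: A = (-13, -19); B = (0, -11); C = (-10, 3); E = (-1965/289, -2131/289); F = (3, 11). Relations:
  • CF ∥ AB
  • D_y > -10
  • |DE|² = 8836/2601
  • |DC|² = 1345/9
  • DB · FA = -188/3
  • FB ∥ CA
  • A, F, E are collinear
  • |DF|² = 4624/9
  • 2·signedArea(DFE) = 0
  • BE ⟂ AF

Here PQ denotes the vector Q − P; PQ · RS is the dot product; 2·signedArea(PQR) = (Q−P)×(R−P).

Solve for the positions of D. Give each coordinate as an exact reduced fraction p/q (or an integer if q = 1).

D = (-23/3, -9)

1. D_x = -23/3  [2·signedArea(DFE) = 0 ∩ DB · FA = -188/3]
2. D_y = -9  [2·signedArea(DFE) = 0 ∩ DB · FA = -188/3]
   → D = (-23/3, -9)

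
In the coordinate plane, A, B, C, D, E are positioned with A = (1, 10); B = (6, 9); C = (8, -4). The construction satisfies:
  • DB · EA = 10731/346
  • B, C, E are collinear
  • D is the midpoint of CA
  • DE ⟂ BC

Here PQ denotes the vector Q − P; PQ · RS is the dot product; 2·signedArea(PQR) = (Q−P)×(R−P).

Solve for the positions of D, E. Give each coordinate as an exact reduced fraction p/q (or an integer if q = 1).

D = (9/2, 3)
E = (1188/173, 582/173)

1. D_x = 9/2  [D is the midpoint of CA]
2. D_y = 3  [D is the midpoint of CA]
   → D = (9/2, 3)
3. E_x = 1188/173  [B, C, E are collinear ∩ DE ⟂ BC]
4. E_y = 582/173  [B, C, E are collinear ∩ DE ⟂ BC]
   → E = (1188/173, 582/173)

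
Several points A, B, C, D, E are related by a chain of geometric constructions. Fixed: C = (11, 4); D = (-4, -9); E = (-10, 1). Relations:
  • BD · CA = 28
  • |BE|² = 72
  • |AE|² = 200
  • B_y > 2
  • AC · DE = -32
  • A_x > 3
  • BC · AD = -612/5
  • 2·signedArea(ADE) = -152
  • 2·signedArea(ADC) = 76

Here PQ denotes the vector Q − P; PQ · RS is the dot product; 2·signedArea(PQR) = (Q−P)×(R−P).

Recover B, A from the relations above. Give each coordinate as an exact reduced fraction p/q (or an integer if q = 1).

1. A_x = 4  [2·signedArea(ADC) = 76 ∩ 2·signedArea(ADE) = -152]
2. A_y = 3  [2·signedArea(ADC) = 76 ∩ 2·signedArea(ADE) = -152]
   → A = (4, 3)
3. B_x = -8/5  [BC · AD = -612/5 ∩ BD · CA = 28]
4. B_y = 11/5  [BC · AD = -612/5 ∩ BD · CA = 28]
   → B = (-8/5, 11/5)

A = (4, 3)
B = (-8/5, 11/5)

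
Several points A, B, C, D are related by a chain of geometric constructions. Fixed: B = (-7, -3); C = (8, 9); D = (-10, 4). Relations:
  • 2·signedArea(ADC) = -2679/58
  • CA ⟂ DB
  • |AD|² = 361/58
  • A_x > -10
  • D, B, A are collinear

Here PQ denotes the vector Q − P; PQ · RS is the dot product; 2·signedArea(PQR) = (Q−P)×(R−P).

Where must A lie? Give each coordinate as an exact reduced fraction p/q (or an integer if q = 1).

A = (-523/58, 99/58)

1. A_x = -523/58  [D, B, A are collinear ∩ CA ⟂ DB]
2. A_y = 99/58  [D, B, A are collinear ∩ CA ⟂ DB]
   → A = (-523/58, 99/58)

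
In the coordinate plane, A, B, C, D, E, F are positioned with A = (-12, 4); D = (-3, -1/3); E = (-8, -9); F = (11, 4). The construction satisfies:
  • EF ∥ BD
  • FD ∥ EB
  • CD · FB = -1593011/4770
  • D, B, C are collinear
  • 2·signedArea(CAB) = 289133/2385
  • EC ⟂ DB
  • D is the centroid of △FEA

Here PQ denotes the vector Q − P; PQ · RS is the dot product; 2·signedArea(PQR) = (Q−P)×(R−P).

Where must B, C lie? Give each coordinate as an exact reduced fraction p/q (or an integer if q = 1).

B = (-22, -40/3)
C = (-16607/1590, -8629/1590)

1. B_x = -22  [EF ∥ BD ∩ FD ∥ EB]
2. B_y = -40/3  [EF ∥ BD ∩ FD ∥ EB]
   → B = (-22, -40/3)
3. C_x = -16607/1590  [D, B, C are collinear ∩ EC ⟂ DB]
4. C_y = -8629/1590  [D, B, C are collinear ∩ EC ⟂ DB]
   → C = (-16607/1590, -8629/1590)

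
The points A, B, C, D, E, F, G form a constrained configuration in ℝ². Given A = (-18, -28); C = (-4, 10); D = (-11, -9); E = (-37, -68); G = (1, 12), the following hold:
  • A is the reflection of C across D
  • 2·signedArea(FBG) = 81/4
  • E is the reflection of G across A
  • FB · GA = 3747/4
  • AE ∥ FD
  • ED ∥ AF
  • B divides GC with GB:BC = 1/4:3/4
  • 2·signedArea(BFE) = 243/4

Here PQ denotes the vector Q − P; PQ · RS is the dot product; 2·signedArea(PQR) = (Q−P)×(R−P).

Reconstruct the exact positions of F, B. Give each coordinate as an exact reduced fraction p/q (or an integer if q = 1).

B = (-1/4, 23/2)
F = (8, 31)

1. F_x = 8  [AE ∥ FD ∩ ED ∥ AF]
2. F_y = 31  [AE ∥ FD ∩ ED ∥ AF]
   → F = (8, 31)
3. B_x = -1/4  [B divides GC with GB:BC = 1/4:3/4]
4. B_y = 23/2  [B divides GC with GB:BC = 1/4:3/4]
   → B = (-1/4, 23/2)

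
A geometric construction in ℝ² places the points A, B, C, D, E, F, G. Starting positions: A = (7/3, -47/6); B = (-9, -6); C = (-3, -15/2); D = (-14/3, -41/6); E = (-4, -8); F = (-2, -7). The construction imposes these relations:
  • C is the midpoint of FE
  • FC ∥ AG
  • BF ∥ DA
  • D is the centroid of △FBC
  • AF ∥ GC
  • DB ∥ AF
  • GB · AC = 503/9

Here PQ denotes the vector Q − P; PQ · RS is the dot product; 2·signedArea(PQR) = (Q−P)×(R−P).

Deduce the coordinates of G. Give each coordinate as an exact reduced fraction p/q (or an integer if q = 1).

G = (4/3, -25/3)

1. G_x = 4/3  [AF ∥ GC ∩ FC ∥ AG]
2. G_y = -25/3  [AF ∥ GC ∩ FC ∥ AG]
   → G = (4/3, -25/3)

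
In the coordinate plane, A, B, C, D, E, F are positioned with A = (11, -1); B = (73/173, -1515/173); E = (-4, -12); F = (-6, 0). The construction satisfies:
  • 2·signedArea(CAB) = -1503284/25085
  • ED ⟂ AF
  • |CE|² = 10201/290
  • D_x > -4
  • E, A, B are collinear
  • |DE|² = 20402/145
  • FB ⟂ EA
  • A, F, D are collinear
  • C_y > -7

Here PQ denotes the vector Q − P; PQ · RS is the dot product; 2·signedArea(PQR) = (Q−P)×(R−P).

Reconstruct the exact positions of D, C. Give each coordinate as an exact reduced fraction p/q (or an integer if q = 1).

1. D_x = -479/145  [A, F, D are collinear ∩ ED ⟂ AF]
2. D_y = -23/145  [A, F, D are collinear ∩ ED ⟂ AF]
   → D = (-479/145, -23/145)
3. C_x = -1059/290  [line 1342/173·x + -1830/173·y + -902556/25085 = 0 ∩ |CE|² = 10201/290]
4. C_y = -1763/290  [line 1342/173·x + -1830/173·y + -902556/25085 = 0 ∩ |CE|² = 10201/290]
   → C = (-1059/290, -1763/290)

C = (-1059/290, -1763/290)
D = (-479/145, -23/145)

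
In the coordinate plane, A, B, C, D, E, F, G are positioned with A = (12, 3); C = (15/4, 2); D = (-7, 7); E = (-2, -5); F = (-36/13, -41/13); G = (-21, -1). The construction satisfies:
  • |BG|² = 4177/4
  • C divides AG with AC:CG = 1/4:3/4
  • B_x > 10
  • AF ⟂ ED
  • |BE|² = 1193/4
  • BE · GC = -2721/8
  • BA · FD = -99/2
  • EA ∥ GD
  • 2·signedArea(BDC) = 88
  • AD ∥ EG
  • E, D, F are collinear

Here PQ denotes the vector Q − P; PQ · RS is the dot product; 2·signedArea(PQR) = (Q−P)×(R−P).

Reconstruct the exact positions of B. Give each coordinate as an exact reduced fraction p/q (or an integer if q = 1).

B = (267/26, 93/13)

1. B_x = 267/26  [BE · GC = -2721/8 ∩ 2·signedArea(BDC) = 88]
2. B_y = 93/13  [BE · GC = -2721/8 ∩ 2·signedArea(BDC) = 88]
   → B = (267/26, 93/13)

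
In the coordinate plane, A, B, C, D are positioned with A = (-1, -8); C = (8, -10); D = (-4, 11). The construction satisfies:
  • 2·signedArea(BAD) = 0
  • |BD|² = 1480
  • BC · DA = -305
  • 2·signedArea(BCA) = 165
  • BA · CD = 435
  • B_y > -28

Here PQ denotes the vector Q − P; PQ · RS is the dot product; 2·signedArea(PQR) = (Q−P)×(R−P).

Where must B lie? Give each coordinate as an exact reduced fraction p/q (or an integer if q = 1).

B = (2, -27)

1. B_x = 2  [2·signedArea(BAD) = 0 ∩ BC · DA = -305]
2. B_y = -27  [2·signedArea(BAD) = 0 ∩ BC · DA = -305]
   → B = (2, -27)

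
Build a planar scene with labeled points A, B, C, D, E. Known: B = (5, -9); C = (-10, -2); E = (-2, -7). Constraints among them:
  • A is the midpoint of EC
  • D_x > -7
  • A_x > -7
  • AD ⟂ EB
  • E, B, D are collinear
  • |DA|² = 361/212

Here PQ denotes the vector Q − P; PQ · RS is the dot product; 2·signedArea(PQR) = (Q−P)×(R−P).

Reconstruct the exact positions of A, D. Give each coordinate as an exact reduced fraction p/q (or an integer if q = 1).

A = (-6, -9/2)
D = (-337/53, -305/53)

1. A_x = -6  [A is the midpoint of EC]
2. A_y = -9/2  [A is the midpoint of EC]
   → A = (-6, -9/2)
3. D_x = -337/53  [E, B, D are collinear ∩ AD ⟂ EB]
4. D_y = -305/53  [E, B, D are collinear ∩ AD ⟂ EB]
   → D = (-337/53, -305/53)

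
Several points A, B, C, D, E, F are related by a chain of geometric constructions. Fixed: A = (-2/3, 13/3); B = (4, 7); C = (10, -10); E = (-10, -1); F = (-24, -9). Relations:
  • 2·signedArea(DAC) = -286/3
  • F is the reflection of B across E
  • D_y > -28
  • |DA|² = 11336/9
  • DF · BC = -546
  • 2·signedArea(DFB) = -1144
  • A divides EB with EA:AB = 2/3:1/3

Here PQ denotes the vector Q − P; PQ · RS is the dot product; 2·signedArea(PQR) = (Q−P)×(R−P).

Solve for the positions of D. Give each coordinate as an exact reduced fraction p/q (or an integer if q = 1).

D = (16, -27)

1. D_x = 16  [2·signedArea(DFB) = -1144 ∩ DF · BC = -546]
2. D_y = -27  [2·signedArea(DFB) = -1144 ∩ DF · BC = -546]
   → D = (16, -27)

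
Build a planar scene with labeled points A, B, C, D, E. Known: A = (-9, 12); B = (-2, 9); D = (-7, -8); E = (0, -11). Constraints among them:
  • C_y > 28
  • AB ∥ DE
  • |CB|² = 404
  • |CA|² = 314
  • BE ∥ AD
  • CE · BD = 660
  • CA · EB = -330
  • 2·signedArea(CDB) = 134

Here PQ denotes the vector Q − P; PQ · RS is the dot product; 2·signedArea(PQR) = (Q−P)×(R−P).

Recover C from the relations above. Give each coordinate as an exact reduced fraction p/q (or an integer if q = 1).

C = (-4, 29)

1. C_x = -4  [CE · BD = 660 ∩ 2·signedArea(CDB) = 134]
2. C_y = 29  [CE · BD = 660 ∩ 2·signedArea(CDB) = 134]
   → C = (-4, 29)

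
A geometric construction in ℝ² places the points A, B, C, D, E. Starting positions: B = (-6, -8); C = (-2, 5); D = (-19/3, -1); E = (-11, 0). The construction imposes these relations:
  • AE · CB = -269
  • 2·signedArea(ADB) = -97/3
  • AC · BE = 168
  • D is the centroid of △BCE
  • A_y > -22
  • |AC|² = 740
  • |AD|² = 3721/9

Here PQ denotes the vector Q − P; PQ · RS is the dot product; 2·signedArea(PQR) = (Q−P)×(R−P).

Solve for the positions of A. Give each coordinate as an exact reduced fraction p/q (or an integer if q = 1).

1. A_x = -10  [2·signedArea(ADB) = -97/3 ∩ AE · CB = -269]
2. A_y = -21  [2·signedArea(ADB) = -97/3 ∩ AE · CB = -269]
   → A = (-10, -21)

A = (-10, -21)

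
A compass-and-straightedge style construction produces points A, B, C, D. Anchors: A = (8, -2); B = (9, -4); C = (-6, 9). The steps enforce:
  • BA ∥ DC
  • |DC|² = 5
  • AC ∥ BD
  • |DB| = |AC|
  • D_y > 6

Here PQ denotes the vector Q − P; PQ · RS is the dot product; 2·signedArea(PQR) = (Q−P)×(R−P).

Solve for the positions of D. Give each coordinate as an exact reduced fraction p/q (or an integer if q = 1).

D = (-5, 7)

1. D_x = -5  [BA ∥ DC ∩ AC ∥ BD]
2. D_y = 7  [BA ∥ DC ∩ AC ∥ BD]
   → D = (-5, 7)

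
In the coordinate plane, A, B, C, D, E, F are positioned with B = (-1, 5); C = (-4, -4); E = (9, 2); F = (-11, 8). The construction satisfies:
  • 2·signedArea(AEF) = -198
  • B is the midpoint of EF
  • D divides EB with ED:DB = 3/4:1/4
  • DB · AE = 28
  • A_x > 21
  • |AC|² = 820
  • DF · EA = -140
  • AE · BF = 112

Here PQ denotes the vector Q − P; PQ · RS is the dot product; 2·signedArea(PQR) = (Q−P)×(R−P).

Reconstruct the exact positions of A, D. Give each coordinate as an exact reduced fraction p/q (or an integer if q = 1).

1. A_x = 22  [2·signedArea(AEF) = -198 ∩ AE · BF = 112]
2. A_y = 8  [2·signedArea(AEF) = -198 ∩ AE · BF = 112]
   → A = (22, 8)
3. D_x = 3/2  [D divides EB with ED:DB = 3/4:1/4]
4. D_y = 17/4  [D divides EB with ED:DB = 3/4:1/4]
   → D = (3/2, 17/4)

A = (22, 8)
D = (3/2, 17/4)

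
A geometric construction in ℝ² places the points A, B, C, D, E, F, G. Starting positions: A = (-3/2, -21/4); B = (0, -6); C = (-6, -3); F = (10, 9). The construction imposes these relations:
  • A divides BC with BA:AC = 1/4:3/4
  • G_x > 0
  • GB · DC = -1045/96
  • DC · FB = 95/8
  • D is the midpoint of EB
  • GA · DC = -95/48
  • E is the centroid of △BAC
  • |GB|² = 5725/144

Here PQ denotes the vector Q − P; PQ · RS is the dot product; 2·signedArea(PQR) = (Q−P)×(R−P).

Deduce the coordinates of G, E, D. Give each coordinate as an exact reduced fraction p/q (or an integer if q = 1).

1. E_x = -5/2  [E is the centroid of △BAC]
2. E_y = -19/4  [E is the centroid of △BAC]
   → E = (-5/2, -19/4)
3. D_x = -5/4  [D is the midpoint of EB]
4. D_y = -43/8  [D is the midpoint of EB]
   → D = (-5/4, -43/8)
5. G_x = 5/6  [line 19/4·x + -19/8·y + -323/96 = 0 ∩ |GB|² = 5725/144]
6. G_y = 1/4  [line 19/4·x + -19/8·y + -323/96 = 0 ∩ |GB|² = 5725/144]
   → G = (5/6, 1/4)

D = (-5/4, -43/8)
E = (-5/2, -19/4)
G = (5/6, 1/4)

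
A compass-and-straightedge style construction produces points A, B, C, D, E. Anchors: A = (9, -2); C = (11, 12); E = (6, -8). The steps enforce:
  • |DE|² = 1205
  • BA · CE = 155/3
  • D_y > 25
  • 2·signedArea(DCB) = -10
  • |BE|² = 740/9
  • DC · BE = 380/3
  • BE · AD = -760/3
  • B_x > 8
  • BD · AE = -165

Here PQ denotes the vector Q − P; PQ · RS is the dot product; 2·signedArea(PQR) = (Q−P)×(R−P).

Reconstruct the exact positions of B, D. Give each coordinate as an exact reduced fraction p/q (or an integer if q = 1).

1. B_x = 26/3  [line 5·x + 20·y + -170/3 = 0 ∩ |BE|² = 740/9]
2. B_y = 2/3  [line 5·x + 20·y + -170/3 = 0 ∩ |BE|² = 740/9]
   → B = (26/3, 2/3)
3. D_x = 13  [BE · AD = -760/3 ∩ 2·signedArea(DCB) = -10]
4. D_y = 26  [BE · AD = -760/3 ∩ 2·signedArea(DCB) = -10]
   → D = (13, 26)

B = (26/3, 2/3)
D = (13, 26)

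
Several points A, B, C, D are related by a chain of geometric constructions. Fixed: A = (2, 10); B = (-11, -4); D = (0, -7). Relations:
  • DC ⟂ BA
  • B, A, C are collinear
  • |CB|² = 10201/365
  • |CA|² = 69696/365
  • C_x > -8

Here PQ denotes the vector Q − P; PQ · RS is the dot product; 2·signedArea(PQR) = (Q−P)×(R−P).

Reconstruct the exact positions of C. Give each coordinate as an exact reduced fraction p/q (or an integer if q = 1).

1. C_x = -2702/365  [B, A, C are collinear ∩ DC ⟂ BA]
2. C_y = -46/365  [B, A, C are collinear ∩ DC ⟂ BA]
   → C = (-2702/365, -46/365)

C = (-2702/365, -46/365)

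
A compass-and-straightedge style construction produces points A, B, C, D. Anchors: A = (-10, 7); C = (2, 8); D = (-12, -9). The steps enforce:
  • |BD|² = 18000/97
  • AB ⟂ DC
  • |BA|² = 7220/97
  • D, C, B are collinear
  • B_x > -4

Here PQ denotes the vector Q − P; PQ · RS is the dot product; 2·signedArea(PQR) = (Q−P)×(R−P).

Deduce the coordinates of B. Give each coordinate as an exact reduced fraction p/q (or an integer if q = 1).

1. B_x = -324/97  [D, C, B are collinear ∩ AB ⟂ DC]
2. B_y = 147/97  [D, C, B are collinear ∩ AB ⟂ DC]
   → B = (-324/97, 147/97)

B = (-324/97, 147/97)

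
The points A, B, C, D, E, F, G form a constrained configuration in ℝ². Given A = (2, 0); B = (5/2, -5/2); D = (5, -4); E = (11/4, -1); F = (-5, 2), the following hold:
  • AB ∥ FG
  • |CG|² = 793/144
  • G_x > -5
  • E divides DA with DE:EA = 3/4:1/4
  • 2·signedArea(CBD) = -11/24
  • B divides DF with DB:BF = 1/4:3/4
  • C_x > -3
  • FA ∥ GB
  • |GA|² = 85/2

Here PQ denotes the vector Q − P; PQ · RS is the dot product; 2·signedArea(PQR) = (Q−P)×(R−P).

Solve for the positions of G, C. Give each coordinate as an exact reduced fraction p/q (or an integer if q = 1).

C = (-9/4, 1/6)
G = (-9/2, -1/2)

1. G_x = -9/2  [FA ∥ GB ∩ AB ∥ FG]
2. G_y = -1/2  [FA ∥ GB ∩ AB ∥ FG]
   → G = (-9/2, -1/2)
3. C_x = -9/4  [line 3/2·x + 5/2·y + 71/24 = 0 ∩ |CG|² = 793/144]
4. C_y = 1/6  [line 3/2·x + 5/2·y + 71/24 = 0 ∩ |CG|² = 793/144]
   → C = (-9/4, 1/6)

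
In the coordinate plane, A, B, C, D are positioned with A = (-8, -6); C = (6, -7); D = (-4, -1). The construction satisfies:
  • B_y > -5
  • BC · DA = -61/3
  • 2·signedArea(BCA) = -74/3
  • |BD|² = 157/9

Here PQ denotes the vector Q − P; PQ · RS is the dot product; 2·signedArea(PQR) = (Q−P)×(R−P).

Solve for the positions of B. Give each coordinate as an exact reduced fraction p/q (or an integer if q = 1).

1. B_x = -2  [2·signedArea(BCA) = -74/3 ∩ BC · DA = -61/3]
2. B_y = -14/3  [2·signedArea(BCA) = -74/3 ∩ BC · DA = -61/3]
   → B = (-2, -14/3)

B = (-2, -14/3)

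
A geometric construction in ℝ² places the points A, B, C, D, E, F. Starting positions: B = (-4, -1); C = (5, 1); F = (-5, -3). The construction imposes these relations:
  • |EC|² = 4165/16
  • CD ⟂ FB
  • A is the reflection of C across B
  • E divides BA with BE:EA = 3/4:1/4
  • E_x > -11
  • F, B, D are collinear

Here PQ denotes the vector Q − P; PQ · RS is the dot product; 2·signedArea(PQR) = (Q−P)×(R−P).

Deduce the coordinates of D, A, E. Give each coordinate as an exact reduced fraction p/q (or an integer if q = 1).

1. D_x = -7/5  [F, B, D are collinear ∩ CD ⟂ FB]
2. D_y = 21/5  [F, B, D are collinear ∩ CD ⟂ FB]
   → D = (-7/5, 21/5)
3. A_x = -13  [A is the reflection of C across B]
4. A_y = -3  [A is the reflection of C across B]
   → A = (-13, -3)
5. E_x = -43/4  [E divides BA with BE:EA = 3/4:1/4]
6. E_y = -5/2  [E divides BA with BE:EA = 3/4:1/4]
   → E = (-43/4, -5/2)

A = (-13, -3)
D = (-7/5, 21/5)
E = (-43/4, -5/2)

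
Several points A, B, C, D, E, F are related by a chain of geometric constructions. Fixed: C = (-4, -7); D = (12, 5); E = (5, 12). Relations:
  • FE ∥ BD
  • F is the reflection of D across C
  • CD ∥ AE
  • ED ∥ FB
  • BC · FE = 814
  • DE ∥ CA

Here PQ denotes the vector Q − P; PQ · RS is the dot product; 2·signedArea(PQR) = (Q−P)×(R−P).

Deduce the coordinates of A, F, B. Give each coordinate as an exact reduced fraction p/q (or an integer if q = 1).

1. A_x = -11  [CD ∥ AE ∩ DE ∥ CA]
2. A_y = 0  [CD ∥ AE ∩ DE ∥ CA]
   → A = (-11, 0)
3. F_x = -20  [F is the reflection of D across C]
4. F_y = -19  [F is the reflection of D across C]
   → F = (-20, -19)
5. B_x = -13  [FE ∥ BD ∩ ED ∥ FB]
6. B_y = -26  [FE ∥ BD ∩ ED ∥ FB]
   → B = (-13, -26)

A = (-11, 0)
B = (-13, -26)
F = (-20, -19)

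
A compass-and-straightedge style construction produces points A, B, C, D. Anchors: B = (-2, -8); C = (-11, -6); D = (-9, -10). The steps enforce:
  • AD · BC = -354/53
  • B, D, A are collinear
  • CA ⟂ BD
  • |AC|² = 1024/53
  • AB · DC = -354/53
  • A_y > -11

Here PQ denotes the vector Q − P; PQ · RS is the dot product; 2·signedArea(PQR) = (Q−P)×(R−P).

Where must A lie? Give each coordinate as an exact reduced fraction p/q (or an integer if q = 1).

1. A_x = -519/53  [B, D, A are collinear ∩ CA ⟂ BD]
2. A_y = -542/53  [B, D, A are collinear ∩ CA ⟂ BD]
   → A = (-519/53, -542/53)

A = (-519/53, -542/53)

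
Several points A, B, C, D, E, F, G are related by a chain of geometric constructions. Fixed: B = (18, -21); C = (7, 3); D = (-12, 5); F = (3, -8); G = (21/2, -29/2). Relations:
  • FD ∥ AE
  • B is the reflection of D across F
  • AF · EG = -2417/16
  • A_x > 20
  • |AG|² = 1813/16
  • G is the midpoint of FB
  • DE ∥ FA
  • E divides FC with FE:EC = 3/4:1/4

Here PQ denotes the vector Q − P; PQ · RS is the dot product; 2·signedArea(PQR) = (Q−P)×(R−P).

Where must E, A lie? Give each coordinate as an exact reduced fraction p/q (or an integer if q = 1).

A = (21, -51/4)
E = (6, 1/4)

1. E_x = 6  [E divides FC with FE:EC = 3/4:1/4]
2. E_y = 1/4  [E divides FC with FE:EC = 3/4:1/4]
   → E = (6, 1/4)
3. A_x = 21  [FD ∥ AE ∩ DE ∥ FA]
4. A_y = -51/4  [FD ∥ AE ∩ DE ∥ FA]
   → A = (21, -51/4)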